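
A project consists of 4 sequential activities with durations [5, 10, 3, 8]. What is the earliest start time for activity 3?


Activity 3 starts after activities 1 through 2 complete.
Predecessor durations: [5, 10]
ES = 5 + 10 = 15

15


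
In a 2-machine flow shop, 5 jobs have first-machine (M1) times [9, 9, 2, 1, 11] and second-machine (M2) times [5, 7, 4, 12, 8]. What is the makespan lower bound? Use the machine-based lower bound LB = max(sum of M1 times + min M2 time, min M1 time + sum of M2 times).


LB1 = sum(M1 times) + min(M2 times) = 32 + 4 = 36
LB2 = min(M1 times) + sum(M2 times) = 1 + 36 = 37
Lower bound = max(LB1, LB2) = max(36, 37) = 37

37


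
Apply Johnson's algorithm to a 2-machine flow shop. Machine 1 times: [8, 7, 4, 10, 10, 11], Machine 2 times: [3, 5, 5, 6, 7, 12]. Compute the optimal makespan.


Apply Johnson's rule:
  Group 1 (a <= b): [(3, 4, 5), (6, 11, 12)]
  Group 2 (a > b): [(5, 10, 7), (4, 10, 6), (2, 7, 5), (1, 8, 3)]
Optimal job order: [3, 6, 5, 4, 2, 1]
Schedule:
  Job 3: M1 done at 4, M2 done at 9
  Job 6: M1 done at 15, M2 done at 27
  Job 5: M1 done at 25, M2 done at 34
  Job 4: M1 done at 35, M2 done at 41
  Job 2: M1 done at 42, M2 done at 47
  Job 1: M1 done at 50, M2 done at 53
Makespan = 53

53


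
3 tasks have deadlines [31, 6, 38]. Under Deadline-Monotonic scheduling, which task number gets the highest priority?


Sort tasks by relative deadline (ascending):
  Task 2: deadline = 6
  Task 1: deadline = 31
  Task 3: deadline = 38
Priority order (highest first): [2, 1, 3]
Highest priority task = 2

2


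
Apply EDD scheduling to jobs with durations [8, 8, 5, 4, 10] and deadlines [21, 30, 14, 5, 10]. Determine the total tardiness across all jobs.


Sort by due date (EDD order): [(4, 5), (10, 10), (5, 14), (8, 21), (8, 30)]
Compute completion times and tardiness:
  Job 1: p=4, d=5, C=4, tardiness=max(0,4-5)=0
  Job 2: p=10, d=10, C=14, tardiness=max(0,14-10)=4
  Job 3: p=5, d=14, C=19, tardiness=max(0,19-14)=5
  Job 4: p=8, d=21, C=27, tardiness=max(0,27-21)=6
  Job 5: p=8, d=30, C=35, tardiness=max(0,35-30)=5
Total tardiness = 20

20


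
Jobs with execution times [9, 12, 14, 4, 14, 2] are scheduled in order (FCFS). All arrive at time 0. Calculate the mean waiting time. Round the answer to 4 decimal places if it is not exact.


FCFS order (as given): [9, 12, 14, 4, 14, 2]
Waiting times:
  Job 1: wait = 0
  Job 2: wait = 9
  Job 3: wait = 21
  Job 4: wait = 35
  Job 5: wait = 39
  Job 6: wait = 53
Sum of waiting times = 157
Average waiting time = 157/6 = 26.1667

26.1667


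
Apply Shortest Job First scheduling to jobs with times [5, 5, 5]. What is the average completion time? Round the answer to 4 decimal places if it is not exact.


SJF order (ascending): [5, 5, 5]
Completion times:
  Job 1: burst=5, C=5
  Job 2: burst=5, C=10
  Job 3: burst=5, C=15
Average completion = 30/3 = 10.0

10.0


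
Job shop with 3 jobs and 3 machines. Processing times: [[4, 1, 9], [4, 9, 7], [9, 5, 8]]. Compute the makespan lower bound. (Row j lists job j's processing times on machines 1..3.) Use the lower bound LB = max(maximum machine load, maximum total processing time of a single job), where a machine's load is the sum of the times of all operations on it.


Machine loads:
  Machine 1: 4 + 4 + 9 = 17
  Machine 2: 1 + 9 + 5 = 15
  Machine 3: 9 + 7 + 8 = 24
Max machine load = 24
Job totals:
  Job 1: 14
  Job 2: 20
  Job 3: 22
Max job total = 22
Lower bound = max(24, 22) = 24

24


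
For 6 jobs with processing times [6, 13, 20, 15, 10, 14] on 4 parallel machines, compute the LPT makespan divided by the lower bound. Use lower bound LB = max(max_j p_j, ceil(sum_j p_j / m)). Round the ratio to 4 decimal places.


LPT order: [20, 15, 14, 13, 10, 6]
Machine loads after assignment: [20, 15, 20, 23]
LPT makespan = 23
Lower bound = max(max_job, ceil(total/4)) = max(20, 20) = 20
Ratio = 23 / 20 = 1.15

1.15


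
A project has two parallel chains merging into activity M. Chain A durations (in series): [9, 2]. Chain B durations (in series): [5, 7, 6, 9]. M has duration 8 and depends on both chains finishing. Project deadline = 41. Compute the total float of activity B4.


Forward pass: ES(B4) = sum of predecessors on chain B = 18
EF = ES + duration = 18 + 9 = 27
Backward pass: LF(M) = deadline = 41; LS(M) = 41 - 8 = 33
LF(B4) = LS(M) - sum(successors on chain B) = 33 - 0 = 33
LS = LF - duration = 33 - 9 = 24
Total float = LS - ES = 24 - 18 = 6

6


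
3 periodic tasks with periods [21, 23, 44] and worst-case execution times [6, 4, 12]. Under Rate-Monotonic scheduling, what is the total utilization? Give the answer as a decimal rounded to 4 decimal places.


Compute individual utilizations (exact fractions):
  Task 1: C/T = 6/21 = 2/7 (approx. 0.2857)
  Task 2: C/T = 4/23 (approx. 0.1739)
  Task 3: C/T = 12/44 = 3/11 (approx. 0.2727)
Total utilization U = 2/7 + 4/23 + 3/11 = 1297/1771
Rounded to 4 decimal places: U = 0.7324
RM (Liu & Layland) bound for 3 tasks = 0.779763; compare with U = 1297/1771 (approx. 0.732355)
U <= bound, so schedulable by RM sufficient condition.

0.7324


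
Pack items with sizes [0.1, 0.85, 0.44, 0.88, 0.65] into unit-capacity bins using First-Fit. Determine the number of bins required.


Place items sequentially using First-Fit:
  Item 0.1 -> new Bin 1
  Item 0.85 -> Bin 1 (now 0.95)
  Item 0.44 -> new Bin 2
  Item 0.88 -> new Bin 3
  Item 0.65 -> new Bin 4
Total bins used = 4

4


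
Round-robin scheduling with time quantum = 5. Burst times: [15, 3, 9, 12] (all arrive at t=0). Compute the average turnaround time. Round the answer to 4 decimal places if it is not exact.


Time quantum = 5
Execution trace:
  J1 runs 5 units, time = 5
  J2 runs 3 units, time = 8
  J3 runs 5 units, time = 13
  J4 runs 5 units, time = 18
  J1 runs 5 units, time = 23
  J3 runs 4 units, time = 27
  J4 runs 5 units, time = 32
  J1 runs 5 units, time = 37
  J4 runs 2 units, time = 39
Finish times: [37, 8, 27, 39]
Average turnaround = 111/4 = 27.75

27.75


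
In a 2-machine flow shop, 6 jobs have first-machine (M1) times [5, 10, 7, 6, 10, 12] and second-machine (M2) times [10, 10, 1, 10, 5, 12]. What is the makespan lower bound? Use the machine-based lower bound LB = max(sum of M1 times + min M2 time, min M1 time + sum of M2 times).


LB1 = sum(M1 times) + min(M2 times) = 50 + 1 = 51
LB2 = min(M1 times) + sum(M2 times) = 5 + 48 = 53
Lower bound = max(LB1, LB2) = max(51, 53) = 53

53


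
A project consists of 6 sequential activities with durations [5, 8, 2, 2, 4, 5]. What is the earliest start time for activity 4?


Activity 4 starts after activities 1 through 3 complete.
Predecessor durations: [5, 8, 2]
ES = 5 + 8 + 2 = 15

15


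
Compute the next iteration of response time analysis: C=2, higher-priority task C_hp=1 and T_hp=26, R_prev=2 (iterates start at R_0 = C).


R_next = C + ceil(R_prev / T_hp) * C_hp
ceil(2 / 26) = ceil(0.0769) = 1
Interference = 1 * 1 = 1
R_next = 2 + 1 = 3

3


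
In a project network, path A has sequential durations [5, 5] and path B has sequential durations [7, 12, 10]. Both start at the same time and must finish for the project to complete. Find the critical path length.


Path A total = 5 + 5 = 10
Path B total = 7 + 12 + 10 = 29
Critical path = longest path = max(10, 29) = 29

29


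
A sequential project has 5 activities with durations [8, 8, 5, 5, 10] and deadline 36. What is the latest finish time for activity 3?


LF(activity 3) = deadline - sum of successor durations
Successors: activities 4 through 5 with durations [5, 10]
Sum of successor durations = 15
LF = 36 - 15 = 21

21


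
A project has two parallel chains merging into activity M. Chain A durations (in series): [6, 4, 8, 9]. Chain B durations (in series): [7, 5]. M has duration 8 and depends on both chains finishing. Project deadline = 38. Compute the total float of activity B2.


Forward pass: ES(B2) = sum of predecessors on chain B = 7
EF = ES + duration = 7 + 5 = 12
Backward pass: LF(M) = deadline = 38; LS(M) = 38 - 8 = 30
LF(B2) = LS(M) - sum(successors on chain B) = 30 - 0 = 30
LS = LF - duration = 30 - 5 = 25
Total float = LS - ES = 25 - 7 = 18

18


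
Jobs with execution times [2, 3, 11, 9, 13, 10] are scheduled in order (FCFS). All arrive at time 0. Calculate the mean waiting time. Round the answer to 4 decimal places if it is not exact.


FCFS order (as given): [2, 3, 11, 9, 13, 10]
Waiting times:
  Job 1: wait = 0
  Job 2: wait = 2
  Job 3: wait = 5
  Job 4: wait = 16
  Job 5: wait = 25
  Job 6: wait = 38
Sum of waiting times = 86
Average waiting time = 86/6 = 14.3333

14.3333


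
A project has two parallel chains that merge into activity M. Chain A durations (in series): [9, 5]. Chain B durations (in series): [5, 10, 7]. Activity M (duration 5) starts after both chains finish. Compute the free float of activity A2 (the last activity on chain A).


ES(A2) = sum of predecessors on chain A = 9
EF(A2) = ES + duration = 9 + 5 = 14
Successor of A2 is M. ES(M) = max(sum(A), sum(B)) = max(14, 22) = 22
Free float = ES(successor) - EF(current) = 22 - 14 = 8

8


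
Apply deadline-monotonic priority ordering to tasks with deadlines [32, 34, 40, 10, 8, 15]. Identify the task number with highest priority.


Sort tasks by relative deadline (ascending):
  Task 5: deadline = 8
  Task 4: deadline = 10
  Task 6: deadline = 15
  Task 1: deadline = 32
  Task 2: deadline = 34
  Task 3: deadline = 40
Priority order (highest first): [5, 4, 6, 1, 2, 3]
Highest priority task = 5

5


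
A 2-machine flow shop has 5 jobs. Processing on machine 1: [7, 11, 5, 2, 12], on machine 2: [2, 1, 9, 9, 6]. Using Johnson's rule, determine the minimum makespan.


Apply Johnson's rule:
  Group 1 (a <= b): [(4, 2, 9), (3, 5, 9)]
  Group 2 (a > b): [(5, 12, 6), (1, 7, 2), (2, 11, 1)]
Optimal job order: [4, 3, 5, 1, 2]
Schedule:
  Job 4: M1 done at 2, M2 done at 11
  Job 3: M1 done at 7, M2 done at 20
  Job 5: M1 done at 19, M2 done at 26
  Job 1: M1 done at 26, M2 done at 28
  Job 2: M1 done at 37, M2 done at 38
Makespan = 38

38


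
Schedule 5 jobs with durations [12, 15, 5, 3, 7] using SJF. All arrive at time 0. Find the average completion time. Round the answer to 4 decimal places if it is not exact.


SJF order (ascending): [3, 5, 7, 12, 15]
Completion times:
  Job 1: burst=3, C=3
  Job 2: burst=5, C=8
  Job 3: burst=7, C=15
  Job 4: burst=12, C=27
  Job 5: burst=15, C=42
Average completion = 95/5 = 19.0

19.0


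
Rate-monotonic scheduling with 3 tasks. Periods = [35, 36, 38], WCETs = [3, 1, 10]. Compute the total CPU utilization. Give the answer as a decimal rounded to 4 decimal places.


Compute individual utilizations (exact fractions):
  Task 1: C/T = 3/35 (approx. 0.0857)
  Task 2: C/T = 1/36 (approx. 0.0278)
  Task 3: C/T = 10/38 = 5/19 (approx. 0.2632)
Total utilization U = 3/35 + 1/36 + 5/19 = 9017/23940
Rounded to 4 decimal places: U = 0.3766
RM (Liu & Layland) bound for 3 tasks = 0.779763; compare with U = 9017/23940 (approx. 0.376650)
U <= bound, so schedulable by RM sufficient condition.

0.3766


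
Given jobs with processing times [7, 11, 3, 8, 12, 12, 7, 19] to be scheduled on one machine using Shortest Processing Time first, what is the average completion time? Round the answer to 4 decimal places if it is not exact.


Sort jobs by processing time (SPT order): [3, 7, 7, 8, 11, 12, 12, 19]
Compute completion times sequentially:
  Job 1: processing = 3, completes at 3
  Job 2: processing = 7, completes at 10
  Job 3: processing = 7, completes at 17
  Job 4: processing = 8, completes at 25
  Job 5: processing = 11, completes at 36
  Job 6: processing = 12, completes at 48
  Job 7: processing = 12, completes at 60
  Job 8: processing = 19, completes at 79
Sum of completion times = 278
Average completion time = 278/8 = 34.75

34.75


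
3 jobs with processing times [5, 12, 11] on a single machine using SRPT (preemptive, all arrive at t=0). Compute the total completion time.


Since all jobs arrive at t=0, SRPT equals SPT ordering.
SPT order: [5, 11, 12]
Completion times:
  Job 1: p=5, C=5
  Job 2: p=11, C=16
  Job 3: p=12, C=28
Total completion time = 5 + 16 + 28 = 49

49


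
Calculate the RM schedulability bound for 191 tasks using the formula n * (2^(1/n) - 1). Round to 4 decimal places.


Compute 2^(1/191) = 1.0036356358
Subtract 1: 1.0036356358 - 1 = 0.0036356358
Multiply by n: 191 * 0.0036356358 = 0.6944064378
Round to 4 dp: 0.6944

0.6944


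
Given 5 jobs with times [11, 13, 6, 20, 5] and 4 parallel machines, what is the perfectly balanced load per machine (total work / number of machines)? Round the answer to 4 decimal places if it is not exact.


Total processing time = 11 + 13 + 6 + 20 + 5 = 55
Number of machines = 4
Ideal balanced load = 55 / 4 = 13.75

13.75


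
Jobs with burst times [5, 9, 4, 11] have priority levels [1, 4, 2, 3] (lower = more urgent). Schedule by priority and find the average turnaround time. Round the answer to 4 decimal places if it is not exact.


Sort by priority (ascending = highest first):
Order: [(1, 5), (2, 4), (3, 11), (4, 9)]
Completion times:
  Priority 1, burst=5, C=5
  Priority 2, burst=4, C=9
  Priority 3, burst=11, C=20
  Priority 4, burst=9, C=29
Average turnaround = 63/4 = 15.75

15.75


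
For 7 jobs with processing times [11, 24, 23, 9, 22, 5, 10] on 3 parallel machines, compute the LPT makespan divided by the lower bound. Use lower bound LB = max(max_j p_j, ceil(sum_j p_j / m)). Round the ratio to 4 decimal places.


LPT order: [24, 23, 22, 11, 10, 9, 5]
Machine loads after assignment: [38, 33, 33]
LPT makespan = 38
Lower bound = max(max_job, ceil(total/3)) = max(24, 35) = 35
Ratio = 38 / 35 = 1.0857

1.0857


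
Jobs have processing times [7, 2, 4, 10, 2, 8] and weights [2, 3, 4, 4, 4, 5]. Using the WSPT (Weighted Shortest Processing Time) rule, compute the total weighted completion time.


Compute p/w ratios and sort ascending (WSPT): [(2, 4), (2, 3), (4, 4), (8, 5), (10, 4), (7, 2)]
Compute weighted completion times:
  Job (p=2,w=4): C=2, w*C=4*2=8
  Job (p=2,w=3): C=4, w*C=3*4=12
  Job (p=4,w=4): C=8, w*C=4*8=32
  Job (p=8,w=5): C=16, w*C=5*16=80
  Job (p=10,w=4): C=26, w*C=4*26=104
  Job (p=7,w=2): C=33, w*C=2*33=66
Total weighted completion time = 302

302


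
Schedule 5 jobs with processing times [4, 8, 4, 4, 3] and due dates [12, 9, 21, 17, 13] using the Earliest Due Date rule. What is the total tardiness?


Sort by due date (EDD order): [(8, 9), (4, 12), (3, 13), (4, 17), (4, 21)]
Compute completion times and tardiness:
  Job 1: p=8, d=9, C=8, tardiness=max(0,8-9)=0
  Job 2: p=4, d=12, C=12, tardiness=max(0,12-12)=0
  Job 3: p=3, d=13, C=15, tardiness=max(0,15-13)=2
  Job 4: p=4, d=17, C=19, tardiness=max(0,19-17)=2
  Job 5: p=4, d=21, C=23, tardiness=max(0,23-21)=2
Total tardiness = 6

6


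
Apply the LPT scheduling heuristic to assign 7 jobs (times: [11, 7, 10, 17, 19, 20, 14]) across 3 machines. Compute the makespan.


Sort jobs in decreasing order (LPT): [20, 19, 17, 14, 11, 10, 7]
Assign each job to the least loaded machine:
  Machine 1: jobs [20, 10, 7], load = 37
  Machine 2: jobs [19, 11], load = 30
  Machine 3: jobs [17, 14], load = 31
Makespan = max load = 37

37


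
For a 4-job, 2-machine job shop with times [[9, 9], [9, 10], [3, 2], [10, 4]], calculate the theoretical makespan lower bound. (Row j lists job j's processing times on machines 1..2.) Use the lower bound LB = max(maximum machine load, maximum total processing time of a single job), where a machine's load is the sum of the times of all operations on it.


Machine loads:
  Machine 1: 9 + 9 + 3 + 10 = 31
  Machine 2: 9 + 10 + 2 + 4 = 25
Max machine load = 31
Job totals:
  Job 1: 18
  Job 2: 19
  Job 3: 5
  Job 4: 14
Max job total = 19
Lower bound = max(31, 19) = 31

31


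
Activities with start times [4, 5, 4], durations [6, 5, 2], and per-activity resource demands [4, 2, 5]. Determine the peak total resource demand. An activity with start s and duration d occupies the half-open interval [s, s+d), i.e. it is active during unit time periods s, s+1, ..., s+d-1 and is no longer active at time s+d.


Each activity i is active on [start_i, start_i + duration_i).
Compute total resource usage per time slot:
  t=0: active resources = [], total = 0
  t=1: active resources = [], total = 0
  t=2: active resources = [], total = 0
  t=3: active resources = [], total = 0
  t=4: active resources = [4, 5], total = 9
  t=5: active resources = [4, 2, 5], total = 11
  t=6: active resources = [4, 2], total = 6
  t=7: active resources = [4, 2], total = 6
  t=8: active resources = [4, 2], total = 6
  t=9: active resources = [4, 2], total = 6
Peak resource demand = 11

11


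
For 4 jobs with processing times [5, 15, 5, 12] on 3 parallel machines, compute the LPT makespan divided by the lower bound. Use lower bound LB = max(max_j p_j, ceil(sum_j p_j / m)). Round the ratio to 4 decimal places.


LPT order: [15, 12, 5, 5]
Machine loads after assignment: [15, 12, 10]
LPT makespan = 15
Lower bound = max(max_job, ceil(total/3)) = max(15, 13) = 15
Ratio = 15 / 15 = 1.0

1.0


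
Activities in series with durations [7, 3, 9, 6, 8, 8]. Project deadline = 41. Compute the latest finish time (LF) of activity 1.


LF(activity 1) = deadline - sum of successor durations
Successors: activities 2 through 6 with durations [3, 9, 6, 8, 8]
Sum of successor durations = 34
LF = 41 - 34 = 7

7


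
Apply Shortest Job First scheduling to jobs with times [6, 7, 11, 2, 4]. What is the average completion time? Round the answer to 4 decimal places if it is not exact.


SJF order (ascending): [2, 4, 6, 7, 11]
Completion times:
  Job 1: burst=2, C=2
  Job 2: burst=4, C=6
  Job 3: burst=6, C=12
  Job 4: burst=7, C=19
  Job 5: burst=11, C=30
Average completion = 69/5 = 13.8

13.8


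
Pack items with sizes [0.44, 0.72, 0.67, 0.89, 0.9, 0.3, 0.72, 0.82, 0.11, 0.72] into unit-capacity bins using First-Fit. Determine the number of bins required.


Place items sequentially using First-Fit:
  Item 0.44 -> new Bin 1
  Item 0.72 -> new Bin 2
  Item 0.67 -> new Bin 3
  Item 0.89 -> new Bin 4
  Item 0.9 -> new Bin 5
  Item 0.3 -> Bin 1 (now 0.74)
  Item 0.72 -> new Bin 6
  Item 0.82 -> new Bin 7
  Item 0.11 -> Bin 1 (now 0.85)
  Item 0.72 -> new Bin 8
Total bins used = 8

8


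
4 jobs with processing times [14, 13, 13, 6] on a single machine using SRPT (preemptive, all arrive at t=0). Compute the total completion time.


Since all jobs arrive at t=0, SRPT equals SPT ordering.
SPT order: [6, 13, 13, 14]
Completion times:
  Job 1: p=6, C=6
  Job 2: p=13, C=19
  Job 3: p=13, C=32
  Job 4: p=14, C=46
Total completion time = 6 + 19 + 32 + 46 = 103

103


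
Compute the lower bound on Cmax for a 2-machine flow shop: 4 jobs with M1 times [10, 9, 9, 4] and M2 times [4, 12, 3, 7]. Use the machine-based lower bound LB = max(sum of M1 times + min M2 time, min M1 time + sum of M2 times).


LB1 = sum(M1 times) + min(M2 times) = 32 + 3 = 35
LB2 = min(M1 times) + sum(M2 times) = 4 + 26 = 30
Lower bound = max(LB1, LB2) = max(35, 30) = 35

35


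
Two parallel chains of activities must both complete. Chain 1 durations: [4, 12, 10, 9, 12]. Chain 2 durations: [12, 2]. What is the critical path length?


Path A total = 4 + 12 + 10 + 9 + 12 = 47
Path B total = 12 + 2 = 14
Critical path = longest path = max(47, 14) = 47

47


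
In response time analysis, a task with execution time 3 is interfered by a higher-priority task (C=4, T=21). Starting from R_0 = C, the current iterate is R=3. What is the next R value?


R_next = C + ceil(R_prev / T_hp) * C_hp
ceil(3 / 21) = ceil(0.1429) = 1
Interference = 1 * 4 = 4
R_next = 3 + 4 = 7

7


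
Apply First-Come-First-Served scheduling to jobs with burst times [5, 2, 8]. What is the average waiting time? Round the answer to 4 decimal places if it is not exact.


FCFS order (as given): [5, 2, 8]
Waiting times:
  Job 1: wait = 0
  Job 2: wait = 5
  Job 3: wait = 7
Sum of waiting times = 12
Average waiting time = 12/3 = 4.0

4.0


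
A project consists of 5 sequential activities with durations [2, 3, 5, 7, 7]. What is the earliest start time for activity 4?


Activity 4 starts after activities 1 through 3 complete.
Predecessor durations: [2, 3, 5]
ES = 2 + 3 + 5 = 10

10


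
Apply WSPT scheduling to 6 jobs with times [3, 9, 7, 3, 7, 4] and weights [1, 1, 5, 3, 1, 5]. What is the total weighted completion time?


Compute p/w ratios and sort ascending (WSPT): [(4, 5), (3, 3), (7, 5), (3, 1), (7, 1), (9, 1)]
Compute weighted completion times:
  Job (p=4,w=5): C=4, w*C=5*4=20
  Job (p=3,w=3): C=7, w*C=3*7=21
  Job (p=7,w=5): C=14, w*C=5*14=70
  Job (p=3,w=1): C=17, w*C=1*17=17
  Job (p=7,w=1): C=24, w*C=1*24=24
  Job (p=9,w=1): C=33, w*C=1*33=33
Total weighted completion time = 185

185


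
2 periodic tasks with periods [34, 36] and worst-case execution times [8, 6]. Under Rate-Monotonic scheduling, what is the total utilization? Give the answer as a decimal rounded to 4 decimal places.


Compute individual utilizations (exact fractions):
  Task 1: C/T = 8/34 = 4/17 (approx. 0.2353)
  Task 2: C/T = 6/36 = 1/6 (approx. 0.1667)
Total utilization U = 4/17 + 1/6 = 41/102
Rounded to 4 decimal places: U = 0.4020
RM (Liu & Layland) bound for 2 tasks = 0.828427; compare with U = 41/102 (approx. 0.401961)
U <= bound, so schedulable by RM sufficient condition.

0.4020


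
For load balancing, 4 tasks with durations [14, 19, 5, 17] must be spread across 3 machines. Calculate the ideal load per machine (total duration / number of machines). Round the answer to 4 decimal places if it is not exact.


Total processing time = 14 + 19 + 5 + 17 = 55
Number of machines = 3
Ideal balanced load = 55 / 3 = 18.3333

18.3333


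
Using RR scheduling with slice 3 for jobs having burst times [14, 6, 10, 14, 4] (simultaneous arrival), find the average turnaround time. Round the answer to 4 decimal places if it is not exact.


Time quantum = 3
Execution trace:
  J1 runs 3 units, time = 3
  J2 runs 3 units, time = 6
  J3 runs 3 units, time = 9
  J4 runs 3 units, time = 12
  J5 runs 3 units, time = 15
  J1 runs 3 units, time = 18
  J2 runs 3 units, time = 21
  J3 runs 3 units, time = 24
  J4 runs 3 units, time = 27
  J5 runs 1 units, time = 28
  J1 runs 3 units, time = 31
  J3 runs 3 units, time = 34
  J4 runs 3 units, time = 37
  J1 runs 3 units, time = 40
  J3 runs 1 units, time = 41
  J4 runs 3 units, time = 44
  J1 runs 2 units, time = 46
  J4 runs 2 units, time = 48
Finish times: [46, 21, 41, 48, 28]
Average turnaround = 184/5 = 36.8

36.8


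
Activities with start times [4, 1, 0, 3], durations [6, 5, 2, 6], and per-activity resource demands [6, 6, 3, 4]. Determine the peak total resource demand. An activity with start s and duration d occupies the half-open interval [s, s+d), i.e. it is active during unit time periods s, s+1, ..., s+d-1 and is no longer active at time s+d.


Each activity i is active on [start_i, start_i + duration_i).
Compute total resource usage per time slot:
  t=0: active resources = [3], total = 3
  t=1: active resources = [6, 3], total = 9
  t=2: active resources = [6], total = 6
  t=3: active resources = [6, 4], total = 10
  t=4: active resources = [6, 6, 4], total = 16
  t=5: active resources = [6, 6, 4], total = 16
  t=6: active resources = [6, 4], total = 10
  t=7: active resources = [6, 4], total = 10
  t=8: active resources = [6, 4], total = 10
  t=9: active resources = [6], total = 6
Peak resource demand = 16

16


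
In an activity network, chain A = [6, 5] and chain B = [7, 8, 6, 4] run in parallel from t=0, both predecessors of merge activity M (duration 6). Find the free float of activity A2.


ES(A2) = sum of predecessors on chain A = 6
EF(A2) = ES + duration = 6 + 5 = 11
Successor of A2 is M. ES(M) = max(sum(A), sum(B)) = max(11, 25) = 25
Free float = ES(successor) - EF(current) = 25 - 11 = 14

14


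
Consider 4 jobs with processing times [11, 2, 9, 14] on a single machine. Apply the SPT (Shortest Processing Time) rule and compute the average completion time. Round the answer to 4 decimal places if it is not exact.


Sort jobs by processing time (SPT order): [2, 9, 11, 14]
Compute completion times sequentially:
  Job 1: processing = 2, completes at 2
  Job 2: processing = 9, completes at 11
  Job 3: processing = 11, completes at 22
  Job 4: processing = 14, completes at 36
Sum of completion times = 71
Average completion time = 71/4 = 17.75

17.75


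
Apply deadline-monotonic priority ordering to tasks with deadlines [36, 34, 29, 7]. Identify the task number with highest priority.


Sort tasks by relative deadline (ascending):
  Task 4: deadline = 7
  Task 3: deadline = 29
  Task 2: deadline = 34
  Task 1: deadline = 36
Priority order (highest first): [4, 3, 2, 1]
Highest priority task = 4

4


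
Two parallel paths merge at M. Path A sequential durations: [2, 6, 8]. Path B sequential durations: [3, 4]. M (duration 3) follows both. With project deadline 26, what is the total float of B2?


Forward pass: ES(B2) = sum of predecessors on chain B = 3
EF = ES + duration = 3 + 4 = 7
Backward pass: LF(M) = deadline = 26; LS(M) = 26 - 3 = 23
LF(B2) = LS(M) - sum(successors on chain B) = 23 - 0 = 23
LS = LF - duration = 23 - 4 = 19
Total float = LS - ES = 19 - 3 = 16

16


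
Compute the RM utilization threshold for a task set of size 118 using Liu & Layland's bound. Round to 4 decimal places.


Compute 2^(1/118) = 1.0058914152
Subtract 1: 1.0058914152 - 1 = 0.0058914152
Multiply by n: 118 * 0.0058914152 = 0.6951869936
Round to 4 dp: 0.6952

0.6952


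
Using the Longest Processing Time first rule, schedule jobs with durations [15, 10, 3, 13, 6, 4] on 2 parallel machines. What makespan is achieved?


Sort jobs in decreasing order (LPT): [15, 13, 10, 6, 4, 3]
Assign each job to the least loaded machine:
  Machine 1: jobs [15, 6, 4], load = 25
  Machine 2: jobs [13, 10, 3], load = 26
Makespan = max load = 26

26


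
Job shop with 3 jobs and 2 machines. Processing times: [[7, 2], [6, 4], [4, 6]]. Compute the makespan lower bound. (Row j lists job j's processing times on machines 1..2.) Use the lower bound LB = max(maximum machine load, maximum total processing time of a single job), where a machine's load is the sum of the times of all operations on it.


Machine loads:
  Machine 1: 7 + 6 + 4 = 17
  Machine 2: 2 + 4 + 6 = 12
Max machine load = 17
Job totals:
  Job 1: 9
  Job 2: 10
  Job 3: 10
Max job total = 10
Lower bound = max(17, 10) = 17

17


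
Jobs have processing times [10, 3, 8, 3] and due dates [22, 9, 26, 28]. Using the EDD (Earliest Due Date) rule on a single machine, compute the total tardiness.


Sort by due date (EDD order): [(3, 9), (10, 22), (8, 26), (3, 28)]
Compute completion times and tardiness:
  Job 1: p=3, d=9, C=3, tardiness=max(0,3-9)=0
  Job 2: p=10, d=22, C=13, tardiness=max(0,13-22)=0
  Job 3: p=8, d=26, C=21, tardiness=max(0,21-26)=0
  Job 4: p=3, d=28, C=24, tardiness=max(0,24-28)=0
Total tardiness = 0

0


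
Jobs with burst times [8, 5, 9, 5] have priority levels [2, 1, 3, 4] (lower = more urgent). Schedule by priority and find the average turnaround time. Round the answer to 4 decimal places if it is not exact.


Sort by priority (ascending = highest first):
Order: [(1, 5), (2, 8), (3, 9), (4, 5)]
Completion times:
  Priority 1, burst=5, C=5
  Priority 2, burst=8, C=13
  Priority 3, burst=9, C=22
  Priority 4, burst=5, C=27
Average turnaround = 67/4 = 16.75

16.75


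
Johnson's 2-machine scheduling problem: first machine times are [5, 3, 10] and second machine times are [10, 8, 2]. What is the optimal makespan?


Apply Johnson's rule:
  Group 1 (a <= b): [(2, 3, 8), (1, 5, 10)]
  Group 2 (a > b): [(3, 10, 2)]
Optimal job order: [2, 1, 3]
Schedule:
  Job 2: M1 done at 3, M2 done at 11
  Job 1: M1 done at 8, M2 done at 21
  Job 3: M1 done at 18, M2 done at 23
Makespan = 23

23


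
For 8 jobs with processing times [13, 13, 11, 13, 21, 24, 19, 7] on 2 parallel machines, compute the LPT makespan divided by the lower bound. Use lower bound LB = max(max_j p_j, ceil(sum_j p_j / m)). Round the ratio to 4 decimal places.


LPT order: [24, 21, 19, 13, 13, 13, 11, 7]
Machine loads after assignment: [61, 60]
LPT makespan = 61
Lower bound = max(max_job, ceil(total/2)) = max(24, 61) = 61
Ratio = 61 / 61 = 1.0

1.0


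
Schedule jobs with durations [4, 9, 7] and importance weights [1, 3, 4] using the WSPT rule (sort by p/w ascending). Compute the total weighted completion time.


Compute p/w ratios and sort ascending (WSPT): [(7, 4), (9, 3), (4, 1)]
Compute weighted completion times:
  Job (p=7,w=4): C=7, w*C=4*7=28
  Job (p=9,w=3): C=16, w*C=3*16=48
  Job (p=4,w=1): C=20, w*C=1*20=20
Total weighted completion time = 96

96


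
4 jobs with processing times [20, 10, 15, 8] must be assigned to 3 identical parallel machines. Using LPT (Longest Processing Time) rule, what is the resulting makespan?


Sort jobs in decreasing order (LPT): [20, 15, 10, 8]
Assign each job to the least loaded machine:
  Machine 1: jobs [20], load = 20
  Machine 2: jobs [15], load = 15
  Machine 3: jobs [10, 8], load = 18
Makespan = max load = 20

20


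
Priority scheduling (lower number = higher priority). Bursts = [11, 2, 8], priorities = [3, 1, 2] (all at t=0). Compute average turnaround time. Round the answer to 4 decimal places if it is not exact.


Sort by priority (ascending = highest first):
Order: [(1, 2), (2, 8), (3, 11)]
Completion times:
  Priority 1, burst=2, C=2
  Priority 2, burst=8, C=10
  Priority 3, burst=11, C=21
Average turnaround = 33/3 = 11.0

11.0


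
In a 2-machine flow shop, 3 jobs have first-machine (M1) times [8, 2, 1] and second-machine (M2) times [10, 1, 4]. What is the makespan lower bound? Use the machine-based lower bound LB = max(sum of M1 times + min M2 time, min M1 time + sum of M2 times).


LB1 = sum(M1 times) + min(M2 times) = 11 + 1 = 12
LB2 = min(M1 times) + sum(M2 times) = 1 + 15 = 16
Lower bound = max(LB1, LB2) = max(12, 16) = 16

16


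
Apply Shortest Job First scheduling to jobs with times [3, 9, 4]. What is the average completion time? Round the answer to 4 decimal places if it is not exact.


SJF order (ascending): [3, 4, 9]
Completion times:
  Job 1: burst=3, C=3
  Job 2: burst=4, C=7
  Job 3: burst=9, C=16
Average completion = 26/3 = 8.6667

8.6667


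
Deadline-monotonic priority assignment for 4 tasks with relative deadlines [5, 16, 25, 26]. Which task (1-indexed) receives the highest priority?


Sort tasks by relative deadline (ascending):
  Task 1: deadline = 5
  Task 2: deadline = 16
  Task 3: deadline = 25
  Task 4: deadline = 26
Priority order (highest first): [1, 2, 3, 4]
Highest priority task = 1

1


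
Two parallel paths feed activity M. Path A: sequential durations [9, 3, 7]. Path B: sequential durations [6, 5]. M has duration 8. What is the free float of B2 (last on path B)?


ES(B2) = sum of predecessors on chain B = 6
EF(B2) = ES + duration = 6 + 5 = 11
Successor of B2 is M. ES(M) = max(sum(A), sum(B)) = max(19, 11) = 19
Free float = ES(successor) - EF(current) = 19 - 11 = 8

8


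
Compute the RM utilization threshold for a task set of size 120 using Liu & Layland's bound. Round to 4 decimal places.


Compute 2^(1/120) = 1.0057929411
Subtract 1: 1.0057929411 - 1 = 0.0057929411
Multiply by n: 120 * 0.0057929411 = 0.6951529320
Round to 4 dp: 0.6952

0.6952


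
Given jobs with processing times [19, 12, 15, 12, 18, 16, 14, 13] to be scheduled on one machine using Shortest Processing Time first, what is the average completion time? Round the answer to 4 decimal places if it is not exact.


Sort jobs by processing time (SPT order): [12, 12, 13, 14, 15, 16, 18, 19]
Compute completion times sequentially:
  Job 1: processing = 12, completes at 12
  Job 2: processing = 12, completes at 24
  Job 3: processing = 13, completes at 37
  Job 4: processing = 14, completes at 51
  Job 5: processing = 15, completes at 66
  Job 6: processing = 16, completes at 82
  Job 7: processing = 18, completes at 100
  Job 8: processing = 19, completes at 119
Sum of completion times = 491
Average completion time = 491/8 = 61.375

61.375


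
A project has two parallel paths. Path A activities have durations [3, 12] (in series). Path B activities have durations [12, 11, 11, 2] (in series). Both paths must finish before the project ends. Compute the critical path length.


Path A total = 3 + 12 = 15
Path B total = 12 + 11 + 11 + 2 = 36
Critical path = longest path = max(15, 36) = 36

36


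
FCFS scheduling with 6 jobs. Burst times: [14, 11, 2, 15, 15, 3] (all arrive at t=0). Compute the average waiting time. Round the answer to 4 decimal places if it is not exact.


FCFS order (as given): [14, 11, 2, 15, 15, 3]
Waiting times:
  Job 1: wait = 0
  Job 2: wait = 14
  Job 3: wait = 25
  Job 4: wait = 27
  Job 5: wait = 42
  Job 6: wait = 57
Sum of waiting times = 165
Average waiting time = 165/6 = 27.5

27.5


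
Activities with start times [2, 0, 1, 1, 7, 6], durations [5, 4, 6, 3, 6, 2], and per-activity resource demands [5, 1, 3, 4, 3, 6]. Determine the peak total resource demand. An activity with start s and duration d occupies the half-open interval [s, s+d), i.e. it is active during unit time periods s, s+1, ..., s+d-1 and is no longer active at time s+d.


Each activity i is active on [start_i, start_i + duration_i).
Compute total resource usage per time slot:
  t=0: active resources = [1], total = 1
  t=1: active resources = [1, 3, 4], total = 8
  t=2: active resources = [5, 1, 3, 4], total = 13
  t=3: active resources = [5, 1, 3, 4], total = 13
  t=4: active resources = [5, 3], total = 8
  t=5: active resources = [5, 3], total = 8
  t=6: active resources = [5, 3, 6], total = 14
  t=7: active resources = [3, 6], total = 9
  t=8: active resources = [3], total = 3
  t=9: active resources = [3], total = 3
  t=10: active resources = [3], total = 3
  t=11: active resources = [3], total = 3
  t=12: active resources = [3], total = 3
Peak resource demand = 14

14


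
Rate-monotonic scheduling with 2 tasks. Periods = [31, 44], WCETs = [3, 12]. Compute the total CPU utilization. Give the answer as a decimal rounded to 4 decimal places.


Compute individual utilizations (exact fractions):
  Task 1: C/T = 3/31 (approx. 0.0968)
  Task 2: C/T = 12/44 = 3/11 (approx. 0.2727)
Total utilization U = 3/31 + 3/11 = 126/341
Rounded to 4 decimal places: U = 0.3695
RM (Liu & Layland) bound for 2 tasks = 0.828427; compare with U = 126/341 (approx. 0.369501)
U <= bound, so schedulable by RM sufficient condition.

0.3695


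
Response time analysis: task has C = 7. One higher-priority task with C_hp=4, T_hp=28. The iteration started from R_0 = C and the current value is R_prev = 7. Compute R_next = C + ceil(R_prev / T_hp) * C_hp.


R_next = C + ceil(R_prev / T_hp) * C_hp
ceil(7 / 28) = ceil(0.25) = 1
Interference = 1 * 4 = 4
R_next = 7 + 4 = 11

11


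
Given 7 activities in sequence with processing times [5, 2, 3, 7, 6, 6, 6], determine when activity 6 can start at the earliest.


Activity 6 starts after activities 1 through 5 complete.
Predecessor durations: [5, 2, 3, 7, 6]
ES = 5 + 2 + 3 + 7 + 6 = 23

23


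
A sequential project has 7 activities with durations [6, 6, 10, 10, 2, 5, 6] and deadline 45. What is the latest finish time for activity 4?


LF(activity 4) = deadline - sum of successor durations
Successors: activities 5 through 7 with durations [2, 5, 6]
Sum of successor durations = 13
LF = 45 - 13 = 32

32


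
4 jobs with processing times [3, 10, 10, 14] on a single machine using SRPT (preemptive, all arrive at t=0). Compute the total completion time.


Since all jobs arrive at t=0, SRPT equals SPT ordering.
SPT order: [3, 10, 10, 14]
Completion times:
  Job 1: p=3, C=3
  Job 2: p=10, C=13
  Job 3: p=10, C=23
  Job 4: p=14, C=37
Total completion time = 3 + 13 + 23 + 37 = 76

76


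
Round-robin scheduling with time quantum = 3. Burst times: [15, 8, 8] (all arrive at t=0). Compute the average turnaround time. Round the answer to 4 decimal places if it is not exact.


Time quantum = 3
Execution trace:
  J1 runs 3 units, time = 3
  J2 runs 3 units, time = 6
  J3 runs 3 units, time = 9
  J1 runs 3 units, time = 12
  J2 runs 3 units, time = 15
  J3 runs 3 units, time = 18
  J1 runs 3 units, time = 21
  J2 runs 2 units, time = 23
  J3 runs 2 units, time = 25
  J1 runs 3 units, time = 28
  J1 runs 3 units, time = 31
Finish times: [31, 23, 25]
Average turnaround = 79/3 = 26.3333

26.3333


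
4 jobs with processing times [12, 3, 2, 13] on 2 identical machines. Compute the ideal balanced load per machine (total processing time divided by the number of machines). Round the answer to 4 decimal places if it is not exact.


Total processing time = 12 + 3 + 2 + 13 = 30
Number of machines = 2
Ideal balanced load = 30 / 2 = 15.0

15.0


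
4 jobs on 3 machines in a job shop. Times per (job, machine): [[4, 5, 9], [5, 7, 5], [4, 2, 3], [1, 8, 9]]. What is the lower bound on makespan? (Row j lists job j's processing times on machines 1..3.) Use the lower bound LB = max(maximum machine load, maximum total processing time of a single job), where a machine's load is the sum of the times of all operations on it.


Machine loads:
  Machine 1: 4 + 5 + 4 + 1 = 14
  Machine 2: 5 + 7 + 2 + 8 = 22
  Machine 3: 9 + 5 + 3 + 9 = 26
Max machine load = 26
Job totals:
  Job 1: 18
  Job 2: 17
  Job 3: 9
  Job 4: 18
Max job total = 18
Lower bound = max(26, 18) = 26

26


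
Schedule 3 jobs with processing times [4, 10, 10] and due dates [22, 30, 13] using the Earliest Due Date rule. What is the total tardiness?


Sort by due date (EDD order): [(10, 13), (4, 22), (10, 30)]
Compute completion times and tardiness:
  Job 1: p=10, d=13, C=10, tardiness=max(0,10-13)=0
  Job 2: p=4, d=22, C=14, tardiness=max(0,14-22)=0
  Job 3: p=10, d=30, C=24, tardiness=max(0,24-30)=0
Total tardiness = 0

0


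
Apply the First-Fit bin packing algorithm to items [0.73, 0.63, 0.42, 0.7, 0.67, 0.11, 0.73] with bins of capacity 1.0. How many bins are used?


Place items sequentially using First-Fit:
  Item 0.73 -> new Bin 1
  Item 0.63 -> new Bin 2
  Item 0.42 -> new Bin 3
  Item 0.7 -> new Bin 4
  Item 0.67 -> new Bin 5
  Item 0.11 -> Bin 1 (now 0.84)
  Item 0.73 -> new Bin 6
Total bins used = 6

6


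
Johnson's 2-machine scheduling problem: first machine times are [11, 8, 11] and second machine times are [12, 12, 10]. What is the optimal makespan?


Apply Johnson's rule:
  Group 1 (a <= b): [(2, 8, 12), (1, 11, 12)]
  Group 2 (a > b): [(3, 11, 10)]
Optimal job order: [2, 1, 3]
Schedule:
  Job 2: M1 done at 8, M2 done at 20
  Job 1: M1 done at 19, M2 done at 32
  Job 3: M1 done at 30, M2 done at 42
Makespan = 42

42


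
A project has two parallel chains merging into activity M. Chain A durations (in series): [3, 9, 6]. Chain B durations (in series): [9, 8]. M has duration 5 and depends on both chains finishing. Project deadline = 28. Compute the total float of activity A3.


Forward pass: ES(A3) = sum of predecessors on chain A = 12
EF = ES + duration = 12 + 6 = 18
Backward pass: LF(M) = deadline = 28; LS(M) = 28 - 5 = 23
LF(A3) = LS(M) - sum(successors on chain A) = 23 - 0 = 23
LS = LF - duration = 23 - 6 = 17
Total float = LS - ES = 17 - 12 = 5

5


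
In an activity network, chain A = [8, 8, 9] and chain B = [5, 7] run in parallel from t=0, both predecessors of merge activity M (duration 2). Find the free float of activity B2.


ES(B2) = sum of predecessors on chain B = 5
EF(B2) = ES + duration = 5 + 7 = 12
Successor of B2 is M. ES(M) = max(sum(A), sum(B)) = max(25, 12) = 25
Free float = ES(successor) - EF(current) = 25 - 12 = 13

13


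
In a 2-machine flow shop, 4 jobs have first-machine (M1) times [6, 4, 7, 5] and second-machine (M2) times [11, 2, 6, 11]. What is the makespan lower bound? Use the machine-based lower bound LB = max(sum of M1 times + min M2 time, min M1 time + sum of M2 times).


LB1 = sum(M1 times) + min(M2 times) = 22 + 2 = 24
LB2 = min(M1 times) + sum(M2 times) = 4 + 30 = 34
Lower bound = max(LB1, LB2) = max(24, 34) = 34

34
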